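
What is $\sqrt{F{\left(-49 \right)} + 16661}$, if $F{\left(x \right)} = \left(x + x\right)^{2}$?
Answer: $\sqrt{26265} \approx 162.06$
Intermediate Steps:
$F{\left(x \right)} = 4 x^{2}$ ($F{\left(x \right)} = \left(2 x\right)^{2} = 4 x^{2}$)
$\sqrt{F{\left(-49 \right)} + 16661} = \sqrt{4 \left(-49\right)^{2} + 16661} = \sqrt{4 \cdot 2401 + 16661} = \sqrt{9604 + 16661} = \sqrt{26265}$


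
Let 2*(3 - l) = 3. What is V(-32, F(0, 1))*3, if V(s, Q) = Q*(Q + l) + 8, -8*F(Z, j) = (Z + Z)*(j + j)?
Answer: 24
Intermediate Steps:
l = 3/2 (l = 3 - ½*3 = 3 - 3/2 = 3/2 ≈ 1.5000)
F(Z, j) = -Z*j/2 (F(Z, j) = -(Z + Z)*(j + j)/8 = -2*Z*2*j/8 = -Z*j/2)
V(s, Q) = 8 + Q*(3/2 + Q) (V(s, Q) = Q*(Q + 3/2) + 8 = Q*(3/2 + Q) + 8 = 8 + Q*(3/2 + Q))
V(-32, F(0, 1))*3 = (8 + (-½*0*1)² + 3*(-½*0*1)/2)*3 = (8 + 0² + (3/2)*0)*3 = (8 + 0 + 0)*3 = 8*3 = 24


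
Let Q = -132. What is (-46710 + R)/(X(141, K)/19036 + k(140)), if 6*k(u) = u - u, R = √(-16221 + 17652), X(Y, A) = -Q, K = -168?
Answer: -74097630/11 + 4759*√159/11 ≈ -6.7307e+6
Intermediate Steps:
X(Y, A) = 132 (X(Y, A) = -1*(-132) = 132)
R = 3*√159 (R = √1431 = 3*√159 ≈ 37.829)
k(u) = 0 (k(u) = (u - u)/6 = (⅙)*0 = 0)
(-46710 + R)/(X(141, K)/19036 + k(140)) = (-46710 + 3*√159)/(132/19036 + 0) = (-46710 + 3*√159)/(132*(1/19036) + 0) = (-46710 + 3*√159)/(33/4759 + 0) = (-46710 + 3*√159)/(33/4759) = (-46710 + 3*√159)*(4759/33) = -74097630/11 + 4759*√159/11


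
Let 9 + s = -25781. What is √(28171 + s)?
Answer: √2381 ≈ 48.795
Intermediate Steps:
s = -25790 (s = -9 - 25781 = -25790)
√(28171 + s) = √(28171 - 25790) = √2381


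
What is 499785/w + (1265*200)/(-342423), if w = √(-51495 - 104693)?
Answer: -253000/342423 - 499785*I*√39047/78094 ≈ -0.73885 - 1264.6*I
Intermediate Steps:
w = 2*I*√39047 (w = √(-156188) = 2*I*√39047 ≈ 395.21*I)
499785/w + (1265*200)/(-342423) = 499785/((2*I*√39047)) + (1265*200)/(-342423) = 499785*(-I*√39047/78094) + 253000*(-1/342423) = -499785*I*√39047/78094 - 253000/342423 = -253000/342423 - 499785*I*√39047/78094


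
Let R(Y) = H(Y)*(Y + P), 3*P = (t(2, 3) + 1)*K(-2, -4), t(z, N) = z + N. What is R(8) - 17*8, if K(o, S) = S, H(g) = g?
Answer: -136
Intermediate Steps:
t(z, N) = N + z
P = -8 (P = (((3 + 2) + 1)*(-4))/3 = ((5 + 1)*(-4))/3 = (6*(-4))/3 = (⅓)*(-24) = -8)
R(Y) = Y*(-8 + Y) (R(Y) = Y*(Y - 8) = Y*(-8 + Y))
R(8) - 17*8 = 8*(-8 + 8) - 17*8 = 8*0 - 136 = 0 - 136 = -136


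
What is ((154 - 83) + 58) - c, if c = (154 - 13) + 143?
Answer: -155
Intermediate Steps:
c = 284 (c = 141 + 143 = 284)
((154 - 83) + 58) - c = ((154 - 83) + 58) - 1*284 = (71 + 58) - 284 = 129 - 284 = -155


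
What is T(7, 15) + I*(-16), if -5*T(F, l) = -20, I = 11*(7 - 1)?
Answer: -1052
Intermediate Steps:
I = 66 (I = 11*6 = 66)
T(F, l) = 4 (T(F, l) = -⅕*(-20) = 4)
T(7, 15) + I*(-16) = 4 + 66*(-16) = 4 - 1056 = -1052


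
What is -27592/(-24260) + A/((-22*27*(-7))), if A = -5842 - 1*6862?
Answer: -24183938/12609135 ≈ -1.9180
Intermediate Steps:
A = -12704 (A = -5842 - 6862 = -12704)
-27592/(-24260) + A/((-22*27*(-7))) = -27592/(-24260) - 12704/(-22*27*(-7)) = -27592*(-1/24260) - 12704/((-594*(-7))) = 6898/6065 - 12704/4158 = 6898/6065 - 12704*1/4158 = 6898/6065 - 6352/2079 = -24183938/12609135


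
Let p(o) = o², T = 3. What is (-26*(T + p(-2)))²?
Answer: 33124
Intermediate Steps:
(-26*(T + p(-2)))² = (-26*(3 + (-2)²))² = (-26*(3 + 4))² = (-26*7)² = (-182)² = 33124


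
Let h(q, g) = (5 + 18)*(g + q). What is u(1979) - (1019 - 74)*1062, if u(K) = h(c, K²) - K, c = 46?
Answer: 89073632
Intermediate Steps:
h(q, g) = 23*g + 23*q (h(q, g) = 23*(g + q) = 23*g + 23*q)
u(K) = 1058 - K + 23*K² (u(K) = (23*K² + 23*46) - K = (23*K² + 1058) - K = (1058 + 23*K²) - K = 1058 - K + 23*K²)
u(1979) - (1019 - 74)*1062 = (1058 - 1*1979 + 23*1979²) - (1019 - 74)*1062 = (1058 - 1979 + 23*3916441) - 945*1062 = (1058 - 1979 + 90078143) - 1*1003590 = 90077222 - 1003590 = 89073632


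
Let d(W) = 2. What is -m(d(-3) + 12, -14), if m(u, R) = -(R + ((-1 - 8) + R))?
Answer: -37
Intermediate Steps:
m(u, R) = 9 - 2*R (m(u, R) = -(R + (-9 + R)) = -(-9 + 2*R) = 9 - 2*R)
-m(d(-3) + 12, -14) = -(9 - 2*(-14)) = -(9 + 28) = -1*37 = -37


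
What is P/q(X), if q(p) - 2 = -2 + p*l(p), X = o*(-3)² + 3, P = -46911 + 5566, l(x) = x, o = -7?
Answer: -8269/720 ≈ -11.485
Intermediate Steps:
P = -41345
X = -60 (X = -7*(-3)² + 3 = -7*9 + 3 = -63 + 3 = -60)
q(p) = p² (q(p) = 2 + (-2 + p*p) = 2 + (-2 + p²) = p²)
P/q(X) = -41345/((-60)²) = -41345/3600 = -41345*1/3600 = -8269/720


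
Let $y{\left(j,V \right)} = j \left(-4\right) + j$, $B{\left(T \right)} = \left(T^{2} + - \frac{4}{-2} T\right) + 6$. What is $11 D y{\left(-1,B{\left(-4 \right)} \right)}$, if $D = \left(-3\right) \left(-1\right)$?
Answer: $99$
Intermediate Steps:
$B{\left(T \right)} = 6 + T^{2} + 2 T$ ($B{\left(T \right)} = \left(T^{2} + \left(-4\right) \left(- \frac{1}{2}\right) T\right) + 6 = \left(T^{2} + 2 T\right) + 6 = 6 + T^{2} + 2 T$)
$y{\left(j,V \right)} = - 3 j$ ($y{\left(j,V \right)} = - 4 j + j = - 3 j$)
$D = 3$
$11 D y{\left(-1,B{\left(-4 \right)} \right)} = 11 \cdot 3 \left(\left(-3\right) \left(-1\right)\right) = 33 \cdot 3 = 99$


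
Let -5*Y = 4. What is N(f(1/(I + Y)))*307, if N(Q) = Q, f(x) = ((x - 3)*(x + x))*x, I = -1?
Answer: -491200/729 ≈ -673.80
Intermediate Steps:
Y = -4/5 (Y = -1/5*4 = -4/5 ≈ -0.80000)
f(x) = 2*x**2*(-3 + x) (f(x) = ((-3 + x)*(2*x))*x = (2*x*(-3 + x))*x = 2*x**2*(-3 + x))
N(f(1/(I + Y)))*307 = (2*(1/(-1 - 4/5))**2*(-3 + 1/(-1 - 4/5)))*307 = (2*(1/(-9/5))**2*(-3 + 1/(-9/5)))*307 = (2*(-5/9)**2*(-3 - 5/9))*307 = (2*(25/81)*(-32/9))*307 = -1600/729*307 = -491200/729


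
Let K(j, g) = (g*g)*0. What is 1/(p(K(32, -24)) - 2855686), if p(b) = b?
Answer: -1/2855686 ≈ -3.5018e-7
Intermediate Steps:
K(j, g) = 0 (K(j, g) = g²*0 = 0)
1/(p(K(32, -24)) - 2855686) = 1/(0 - 2855686) = 1/(-2855686) = -1/2855686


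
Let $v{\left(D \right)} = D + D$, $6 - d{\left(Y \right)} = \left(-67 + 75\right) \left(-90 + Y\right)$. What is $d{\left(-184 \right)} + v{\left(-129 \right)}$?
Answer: $1940$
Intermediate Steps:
$d{\left(Y \right)} = 726 - 8 Y$ ($d{\left(Y \right)} = 6 - \left(-67 + 75\right) \left(-90 + Y\right) = 6 - 8 \left(-90 + Y\right) = 6 - \left(-720 + 8 Y\right) = 726 - 8 Y$)
$v{\left(D \right)} = 2 D$
$d{\left(-184 \right)} + v{\left(-129 \right)} = \left(726 - -1472\right) + 2 \left(-129\right) = \left(726 + 1472\right) - 258 = 2198 - 258 = 1940$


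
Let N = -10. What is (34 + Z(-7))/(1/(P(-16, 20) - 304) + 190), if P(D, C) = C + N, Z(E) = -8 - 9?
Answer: 4998/55859 ≈ 0.089475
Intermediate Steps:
Z(E) = -17
P(D, C) = -10 + C (P(D, C) = C - 10 = -10 + C)
(34 + Z(-7))/(1/(P(-16, 20) - 304) + 190) = (34 - 17)/(1/((-10 + 20) - 304) + 190) = 17/(1/(10 - 304) + 190) = 17/(1/(-294) + 190) = 17/(-1/294 + 190) = 17/(55859/294) = 17*(294/55859) = 4998/55859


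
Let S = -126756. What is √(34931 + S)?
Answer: 5*I*√3673 ≈ 303.03*I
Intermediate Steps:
√(34931 + S) = √(34931 - 126756) = √(-91825) = 5*I*√3673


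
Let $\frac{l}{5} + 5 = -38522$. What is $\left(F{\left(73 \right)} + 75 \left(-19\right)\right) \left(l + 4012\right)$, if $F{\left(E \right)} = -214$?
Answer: $309153097$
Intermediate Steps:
$l = -192635$ ($l = -25 + 5 \left(-38522\right) = -25 - 192610 = -192635$)
$\left(F{\left(73 \right)} + 75 \left(-19\right)\right) \left(l + 4012\right) = \left(-214 + 75 \left(-19\right)\right) \left(-192635 + 4012\right) = \left(-214 - 1425\right) \left(-188623\right) = \left(-1639\right) \left(-188623\right) = 309153097$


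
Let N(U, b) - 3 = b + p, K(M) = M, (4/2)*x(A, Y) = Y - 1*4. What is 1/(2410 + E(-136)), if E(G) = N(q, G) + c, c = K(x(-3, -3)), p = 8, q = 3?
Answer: 2/4563 ≈ 0.00043831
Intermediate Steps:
x(A, Y) = -2 + Y/2 (x(A, Y) = (Y - 1*4)/2 = (Y - 4)/2 = (-4 + Y)/2 = -2 + Y/2)
c = -7/2 (c = -2 + (½)*(-3) = -2 - 3/2 = -7/2 ≈ -3.5000)
N(U, b) = 11 + b (N(U, b) = 3 + (b + 8) = 3 + (8 + b) = 11 + b)
E(G) = 15/2 + G (E(G) = (11 + G) - 7/2 = 15/2 + G)
1/(2410 + E(-136)) = 1/(2410 + (15/2 - 136)) = 1/(2410 - 257/2) = 1/(4563/2) = 2/4563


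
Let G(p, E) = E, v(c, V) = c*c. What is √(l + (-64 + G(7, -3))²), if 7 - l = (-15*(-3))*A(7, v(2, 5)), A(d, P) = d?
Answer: √4181 ≈ 64.661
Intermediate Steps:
v(c, V) = c²
l = -308 (l = 7 - (-15*(-3))*7 = 7 - 45*7 = 7 - 1*315 = 7 - 315 = -308)
√(l + (-64 + G(7, -3))²) = √(-308 + (-64 - 3)²) = √(-308 + (-67)²) = √(-308 + 4489) = √4181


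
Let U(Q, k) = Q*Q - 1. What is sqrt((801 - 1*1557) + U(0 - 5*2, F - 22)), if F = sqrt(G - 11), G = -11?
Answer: 3*I*sqrt(73) ≈ 25.632*I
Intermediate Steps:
F = I*sqrt(22) (F = sqrt(-11 - 11) = sqrt(-22) = I*sqrt(22) ≈ 4.6904*I)
U(Q, k) = -1 + Q**2 (U(Q, k) = Q**2 - 1 = -1 + Q**2)
sqrt((801 - 1*1557) + U(0 - 5*2, F - 22)) = sqrt((801 - 1*1557) + (-1 + (0 - 5*2)**2)) = sqrt((801 - 1557) + (-1 + (0 - 10)**2)) = sqrt(-756 + (-1 + (-10)**2)) = sqrt(-756 + (-1 + 100)) = sqrt(-756 + 99) = sqrt(-657) = 3*I*sqrt(73)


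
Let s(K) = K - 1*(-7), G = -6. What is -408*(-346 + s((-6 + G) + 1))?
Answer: 142800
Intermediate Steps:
s(K) = 7 + K (s(K) = K + 7 = 7 + K)
-408*(-346 + s((-6 + G) + 1)) = -408*(-346 + (7 + ((-6 - 6) + 1))) = -408*(-346 + (7 + (-12 + 1))) = -408*(-346 + (7 - 11)) = -408*(-346 - 4) = -408*(-350) = 142800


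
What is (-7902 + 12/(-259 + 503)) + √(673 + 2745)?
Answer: -482019/61 + √3418 ≈ -7843.5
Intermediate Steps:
(-7902 + 12/(-259 + 503)) + √(673 + 2745) = (-7902 + 12/244) + √3418 = (-7902 + (1/244)*12) + √3418 = (-7902 + 3/61) + √3418 = -482019/61 + √3418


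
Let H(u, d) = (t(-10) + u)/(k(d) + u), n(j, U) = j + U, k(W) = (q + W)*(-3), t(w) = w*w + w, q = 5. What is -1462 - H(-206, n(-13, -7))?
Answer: -235498/161 ≈ -1462.7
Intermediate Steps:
t(w) = w + w² (t(w) = w² + w = w + w²)
k(W) = -15 - 3*W (k(W) = (5 + W)*(-3) = -15 - 3*W)
n(j, U) = U + j
H(u, d) = (90 + u)/(-15 + u - 3*d) (H(u, d) = (-10*(1 - 10) + u)/((-15 - 3*d) + u) = (-10*(-9) + u)/(-15 + u - 3*d) = (90 + u)/(-15 + u - 3*d))
-1462 - H(-206, n(-13, -7)) = -1462 - (90 - 206)/(-15 - 206 - 3*(-7 - 13)) = -1462 - (-116)/(-15 - 206 - 3*(-20)) = -1462 - (-116)/(-15 - 206 + 60) = -1462 - (-116)/(-161) = -1462 - (-1)*(-116)/161 = -1462 - 1*116/161 = -1462 - 116/161 = -235498/161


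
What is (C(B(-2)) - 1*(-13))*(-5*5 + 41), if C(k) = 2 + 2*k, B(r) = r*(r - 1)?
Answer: 432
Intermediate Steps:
B(r) = r*(-1 + r)
(C(B(-2)) - 1*(-13))*(-5*5 + 41) = ((2 + 2*(-2*(-1 - 2))) - 1*(-13))*(-5*5 + 41) = ((2 + 2*(-2*(-3))) + 13)*(-25 + 41) = ((2 + 2*6) + 13)*16 = ((2 + 12) + 13)*16 = (14 + 13)*16 = 27*16 = 432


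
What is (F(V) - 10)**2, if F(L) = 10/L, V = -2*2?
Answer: 625/4 ≈ 156.25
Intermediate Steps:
V = -4
(F(V) - 10)**2 = (10/(-4) - 10)**2 = (10*(-1/4) - 10)**2 = (-5/2 - 10)**2 = (-25/2)**2 = 625/4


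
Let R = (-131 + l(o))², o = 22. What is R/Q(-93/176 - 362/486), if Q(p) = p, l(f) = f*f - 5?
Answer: -5179375872/54455 ≈ -95113.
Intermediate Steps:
l(f) = -5 + f² (l(f) = f² - 5 = -5 + f²)
R = 121104 (R = (-131 + (-5 + 22²))² = (-131 + (-5 + 484))² = (-131 + 479)² = 348² = 121104)
R/Q(-93/176 - 362/486) = 121104/(-93/176 - 362/486) = 121104/(-93*1/176 - 362*1/486) = 121104/(-93/176 - 181/243) = 121104/(-54455/42768) = 121104*(-42768/54455) = -5179375872/54455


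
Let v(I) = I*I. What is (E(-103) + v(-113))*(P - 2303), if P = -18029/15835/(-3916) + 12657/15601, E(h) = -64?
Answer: -514477080090927261/17589378652 ≈ -2.9249e+7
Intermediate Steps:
v(I) = I**2
P = 71376369859/87946893260 (P = -18029*1/15835*(-1/3916) + 12657*(1/15601) = -18029/15835*(-1/3916) + 12657/15601 = 1639/5637260 + 12657/15601 = 71376369859/87946893260 ≈ 0.81158)
(E(-103) + v(-113))*(P - 2303) = (-64 + (-113)**2)*(71376369859/87946893260 - 2303) = (-64 + 12769)*(-202470318807921/87946893260) = 12705*(-202470318807921/87946893260) = -514477080090927261/17589378652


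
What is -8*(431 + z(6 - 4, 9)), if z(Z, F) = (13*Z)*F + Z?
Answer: -5336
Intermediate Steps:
z(Z, F) = Z + 13*F*Z (z(Z, F) = 13*F*Z + Z = Z + 13*F*Z)
-8*(431 + z(6 - 4, 9)) = -8*(431 + (6 - 4)*(1 + 13*9)) = -8*(431 + 2*(1 + 117)) = -8*(431 + 2*118) = -8*(431 + 236) = -8*667 = -5336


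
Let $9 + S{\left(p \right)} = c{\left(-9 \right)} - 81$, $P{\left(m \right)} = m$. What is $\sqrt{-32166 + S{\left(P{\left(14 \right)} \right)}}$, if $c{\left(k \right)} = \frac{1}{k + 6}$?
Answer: $\frac{i \sqrt{290307}}{3} \approx 179.6 i$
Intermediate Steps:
$c{\left(k \right)} = \frac{1}{6 + k}$
$S{\left(p \right)} = - \frac{271}{3}$ ($S{\left(p \right)} = -9 + \left(\frac{1}{6 - 9} - 81\right) = -9 - \left(81 - \frac{1}{-3}\right) = -9 - \frac{244}{3} = - \frac{271}{3}$)
$\sqrt{-32166 + S{\left(P{\left(14 \right)} \right)}} = \sqrt{-32166 - \frac{271}{3}} = \sqrt{- \frac{96769}{3}} = \frac{i \sqrt{290307}}{3}$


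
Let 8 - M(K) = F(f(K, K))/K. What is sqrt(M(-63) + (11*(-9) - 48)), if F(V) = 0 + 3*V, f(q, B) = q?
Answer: I*sqrt(142) ≈ 11.916*I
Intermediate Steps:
F(V) = 3*V
M(K) = 5 (M(K) = 8 - 3*K/K = 8 - 1*3 = 8 - 3 = 5)
sqrt(M(-63) + (11*(-9) - 48)) = sqrt(5 + (11*(-9) - 48)) = sqrt(5 + (-99 - 48)) = sqrt(5 - 147) = sqrt(-142) = I*sqrt(142)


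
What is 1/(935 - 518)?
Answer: 1/417 ≈ 0.0023981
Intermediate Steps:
1/(935 - 518) = 1/417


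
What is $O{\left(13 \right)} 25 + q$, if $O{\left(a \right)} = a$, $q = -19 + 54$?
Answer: $360$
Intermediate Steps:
$q = 35$
$O{\left(13 \right)} 25 + q = 13 \cdot 25 + 35 = 325 + 35 = 360$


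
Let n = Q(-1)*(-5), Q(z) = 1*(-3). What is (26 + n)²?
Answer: 1681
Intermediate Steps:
Q(z) = -3
n = 15 (n = -3*(-5) = 15)
(26 + n)² = (26 + 15)² = 41² = 1681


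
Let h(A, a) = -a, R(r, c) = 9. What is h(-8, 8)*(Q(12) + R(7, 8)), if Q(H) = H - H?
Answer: -72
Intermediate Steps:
Q(H) = 0
h(-8, 8)*(Q(12) + R(7, 8)) = (-1*8)*(0 + 9) = -8*9 = -72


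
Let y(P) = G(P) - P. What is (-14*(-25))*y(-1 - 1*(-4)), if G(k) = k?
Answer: 0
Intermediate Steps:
y(P) = 0 (y(P) = P - P = 0)
(-14*(-25))*y(-1 - 1*(-4)) = -14*(-25)*0 = 350*0 = 0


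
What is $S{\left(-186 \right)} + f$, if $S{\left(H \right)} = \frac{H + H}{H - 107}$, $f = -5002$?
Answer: $- \frac{1465214}{293} \approx -5000.7$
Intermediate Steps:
$S{\left(H \right)} = \frac{2 H}{-107 + H}$
$S{\left(-186 \right)} + f = 2 \left(-186\right) \frac{1}{-107 - 186} - 5002 = 2 \left(-186\right) \frac{1}{-293} - 5002 = 2 \left(-186\right) \left(- \frac{1}{293}\right) - 5002 = \frac{372}{293} - 5002 = - \frac{1465214}{293}$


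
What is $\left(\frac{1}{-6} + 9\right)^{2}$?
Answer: $\frac{2809}{36} \approx 78.028$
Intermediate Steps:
$\left(\frac{1}{-6} + 9\right)^{2} = \left(- \frac{1}{6} + 9\right)^{2} = \left(\frac{53}{6}\right)^{2} = \frac{2809}{36}$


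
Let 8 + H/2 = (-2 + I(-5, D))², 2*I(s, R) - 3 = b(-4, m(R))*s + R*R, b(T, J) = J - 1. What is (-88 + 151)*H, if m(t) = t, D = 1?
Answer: -1008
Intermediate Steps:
b(T, J) = -1 + J
I(s, R) = 3/2 + R²/2 + s*(-1 + R)/2 (I(s, R) = 3/2 + ((-1 + R)*s + R*R)/2 = 3/2 + (s*(-1 + R) + R²)/2 = 3/2 + (R² + s*(-1 + R))/2 = 3/2 + (R²/2 + s*(-1 + R)/2) = 3/2 + R²/2 + s*(-1 + R)/2)
H = -16 (H = -16 + 2*(-2 + (3/2 + (½)*1² + (½)*(-5)*(-1 + 1)))² = -16 + 2*(-2 + (3/2 + (½)*1 + (½)*(-5)*0))² = -16 + 2*(-2 + (3/2 + ½ + 0))² = -16 + 2*(-2 + 2)² = -16 + 2*0² = -16 + 2*0 = -16 + 0 = -16)
(-88 + 151)*H = (-88 + 151)*(-16) = 63*(-16) = -1008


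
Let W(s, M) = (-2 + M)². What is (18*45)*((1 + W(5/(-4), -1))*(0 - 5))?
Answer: -40500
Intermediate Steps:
(18*45)*((1 + W(5/(-4), -1))*(0 - 5)) = (18*45)*((1 + (-2 - 1)²)*(0 - 5)) = 810*((1 + (-3)²)*(-5)) = 810*((1 + 9)*(-5)) = 810*(10*(-5)) = 810*(-50) = -40500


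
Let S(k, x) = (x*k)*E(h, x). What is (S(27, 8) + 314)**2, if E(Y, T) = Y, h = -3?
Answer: 111556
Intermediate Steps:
S(k, x) = -3*k*x (S(k, x) = (x*k)*(-3) = (k*x)*(-3) = -3*k*x)
(S(27, 8) + 314)**2 = (-3*27*8 + 314)**2 = (-648 + 314)**2 = (-334)**2 = 111556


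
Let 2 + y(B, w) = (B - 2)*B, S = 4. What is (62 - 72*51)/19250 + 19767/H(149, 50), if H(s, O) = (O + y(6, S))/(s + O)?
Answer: 2524072511/46200 ≈ 54634.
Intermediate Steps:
y(B, w) = -2 + B*(-2 + B) (y(B, w) = -2 + (B - 2)*B = -2 + (-2 + B)*B = -2 + B*(-2 + B))
H(s, O) = (22 + O)/(O + s) (H(s, O) = (O + (-2 + 6² - 2*6))/(s + O) = (O + (-2 + 36 - 12))/(O + s) = (O + 22)/(O + s) = (22 + O)/(O + s))
(62 - 72*51)/19250 + 19767/H(149, 50) = (62 - 72*51)/19250 + 19767/(((22 + 50)/(50 + 149))) = (62 - 3672)*(1/19250) + 19767/((72/199)) = -3610*1/19250 + 19767/(((1/199)*72)) = -361/1925 + 19767/(72/199) = -361/1925 + 19767*(199/72) = -361/1925 + 1311211/24 = 2524072511/46200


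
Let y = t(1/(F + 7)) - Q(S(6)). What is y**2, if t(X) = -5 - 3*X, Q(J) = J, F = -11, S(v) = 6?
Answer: 1681/16 ≈ 105.06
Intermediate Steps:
y = -41/4 (y = (-5 - 3/(-11 + 7)) - 1*6 = (-5 - 3/(-4)) - 6 = (-5 - 3*(-1/4)) - 6 = (-5 + 3/4) - 6 = -17/4 - 6 = -41/4 ≈ -10.250)
y**2 = (-41/4)**2 = 1681/16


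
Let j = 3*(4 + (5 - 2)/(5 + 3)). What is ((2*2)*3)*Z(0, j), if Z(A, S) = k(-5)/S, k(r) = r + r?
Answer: -64/7 ≈ -9.1429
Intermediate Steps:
j = 105/8 (j = 3*(4 + 3/8) = 3*(35/8) = 105/8 ≈ 13.125)
k(r) = 2*r
Z(A, S) = -10/S (Z(A, S) = (2*(-5))/S = -10/S)
((2*2)*3)*Z(0, j) = ((2*2)*3)*(-10/105/8) = (4*3)*(-10*8/105) = 12*(-16/21) = -64/7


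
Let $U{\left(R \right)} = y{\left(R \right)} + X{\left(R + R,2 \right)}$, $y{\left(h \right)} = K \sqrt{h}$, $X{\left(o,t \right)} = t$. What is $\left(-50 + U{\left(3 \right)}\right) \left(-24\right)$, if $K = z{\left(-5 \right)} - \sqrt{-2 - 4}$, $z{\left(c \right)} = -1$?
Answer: $1152 + 24 \sqrt{3} \left(1 + i \sqrt{6}\right) \approx 1193.6 + 101.82 i$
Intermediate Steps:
$K = -1 - i \sqrt{6}$ ($K = -1 - \sqrt{-2 - 4} = -1 - \sqrt{-6} = -1 - i \sqrt{6} \approx -1.0 - 2.4495 i$)
$y{\left(h \right)} = \sqrt{h} \left(-1 - i \sqrt{6}\right)$ ($y{\left(h \right)} = \left(-1 - i \sqrt{6}\right) \sqrt{h} = \sqrt{h} \left(-1 - i \sqrt{6}\right)$)
$U{\left(R \right)} = 2 + \sqrt{R} \left(-1 - i \sqrt{6}\right)$ ($U{\left(R \right)} = \sqrt{R} \left(-1 - i \sqrt{6}\right) + 2 = 2 + \sqrt{R} \left(-1 - i \sqrt{6}\right)$)
$\left(-50 + U{\left(3 \right)}\right) \left(-24\right) = \left(-50 + \left(2 - \sqrt{3} \left(1 + i \sqrt{6}\right)\right)\right) \left(-24\right) = \left(-48 - \sqrt{3} \left(1 + i \sqrt{6}\right)\right) \left(-24\right) = 1152 + 24 \sqrt{3} \left(1 + i \sqrt{6}\right)$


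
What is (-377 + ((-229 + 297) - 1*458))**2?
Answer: 588289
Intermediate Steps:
(-377 + ((-229 + 297) - 1*458))**2 = (-377 + (68 - 458))**2 = (-377 - 390)**2 = (-767)**2 = 588289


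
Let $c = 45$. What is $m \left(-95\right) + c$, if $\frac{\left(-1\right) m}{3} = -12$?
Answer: $-3375$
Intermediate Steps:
$m = 36$ ($m = \left(-3\right) \left(-12\right) = 36$)
$m \left(-95\right) + c = 36 \left(-95\right) + 45 = -3420 + 45 = -3375$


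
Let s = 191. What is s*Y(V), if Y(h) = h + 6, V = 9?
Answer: 2865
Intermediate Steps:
Y(h) = 6 + h
s*Y(V) = 191*(6 + 9) = 191*15 = 2865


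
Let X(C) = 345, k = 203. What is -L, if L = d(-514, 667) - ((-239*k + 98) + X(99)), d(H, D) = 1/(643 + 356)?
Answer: -48025927/999 ≈ -48074.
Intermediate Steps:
d(H, D) = 1/999
L = 48025927/999 (L = 1/999 - ((-239*203 + 98) + 345) = 1/999 - ((-48517 + 98) + 345) = 1/999 - (-48419 + 345) = 1/999 - 1*(-48074) = 1/999 + 48074 = 48025927/999 ≈ 48074.)
-L = -1*48025927/999 = -48025927/999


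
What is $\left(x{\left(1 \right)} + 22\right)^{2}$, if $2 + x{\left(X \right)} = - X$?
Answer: $361$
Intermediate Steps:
$x{\left(X \right)} = -2 - X$
$\left(x{\left(1 \right)} + 22\right)^{2} = \left(\left(-2 - 1\right) + 22\right)^{2} = \left(-3 + 22\right)^{2} = 19^{2} = 361$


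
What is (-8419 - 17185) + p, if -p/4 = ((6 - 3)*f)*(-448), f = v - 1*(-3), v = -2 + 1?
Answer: -14852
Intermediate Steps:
v = -1
f = 2 (f = -1 - 1*(-3) = -1 + 3 = 2)
p = 10752 (p = -4*(6 - 3)*2*(-448) = -4*3*2*(-448) = -24*(-448) = -4*(-2688) = 10752)
(-8419 - 17185) + p = (-8419 - 17185) + 10752 = -25604 + 10752 = -14852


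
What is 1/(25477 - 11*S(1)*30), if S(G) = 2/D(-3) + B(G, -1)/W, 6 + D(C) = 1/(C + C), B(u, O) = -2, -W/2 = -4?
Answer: 74/1899323 ≈ 3.8961e-5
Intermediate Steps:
W = 8 (W = -2*(-4) = 8)
D(C) = -6 + 1/(2*C) (D(C) = -6 + 1/(C + C) = -6 + 1/(2*C))
S(G) = -85/148 (S(G) = 2/(-6 + (½)/(-3)) - 2/8 = 2/(-6 + (½)*(-⅓)) - 2*⅛ = 2/(-6 - ⅙) - ¼ = 2/(-37/6) - ¼ = 2*(-6/37) - ¼ = -12/37 - ¼ = -85/148)
1/(25477 - 11*S(1)*30) = 1/(25477 - 11*(-85/148)*30) = 1/(25477 + (935/148)*30) = 1/(25477 + 14025/74) = 1/(1899323/74) = 74/1899323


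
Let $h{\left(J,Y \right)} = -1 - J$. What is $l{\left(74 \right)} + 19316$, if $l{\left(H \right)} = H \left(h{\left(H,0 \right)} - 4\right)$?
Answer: $13470$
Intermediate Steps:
$l{\left(H \right)} = H \left(-5 - H\right)$ ($l{\left(H \right)} = H \left(\left(-1 - H\right) - 4\right) = H \left(-5 - H\right)$)
$l{\left(74 \right)} + 19316 = \left(-1\right) 74 \left(5 + 74\right) + 19316 = \left(-1\right) 74 \cdot 79 + 19316 = -5846 + 19316 = 13470$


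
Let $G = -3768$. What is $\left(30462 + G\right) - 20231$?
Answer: $6463$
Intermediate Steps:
$\left(30462 + G\right) - 20231 = \left(30462 - 3768\right) - 20231 = 26694 - 20231 = 6463$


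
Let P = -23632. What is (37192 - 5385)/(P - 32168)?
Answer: -31807/55800 ≈ -0.57002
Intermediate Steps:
(37192 - 5385)/(P - 32168) = (37192 - 5385)/(-23632 - 32168) = 31807/(-55800) = 31807*(-1/55800) = -31807/55800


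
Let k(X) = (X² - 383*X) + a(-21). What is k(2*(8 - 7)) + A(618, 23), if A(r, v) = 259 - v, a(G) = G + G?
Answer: -568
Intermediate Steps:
a(G) = 2*G
k(X) = -42 + X² - 383*X (k(X) = (X² - 383*X) + 2*(-21) = (X² - 383*X) - 42 = -42 + X² - 383*X)
k(2*(8 - 7)) + A(618, 23) = (-42 + (2*(8 - 7))² - 766*(8 - 7)) + (259 - 1*23) = (-42 + (2*1)² - 766) + (259 - 23) = (-42 + 2² - 383*2) + 236 = (-42 + 4 - 766) + 236 = -804 + 236 = -568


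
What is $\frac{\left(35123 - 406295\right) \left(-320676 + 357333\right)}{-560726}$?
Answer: $\frac{6803026002}{280363} \approx 24265.0$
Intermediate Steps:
$\frac{\left(35123 - 406295\right) \left(-320676 + 357333\right)}{-560726} = \left(-371172\right) 36657 \left(- \frac{1}{560726}\right) = \left(-13606052004\right) \left(- \frac{1}{560726}\right) = \frac{6803026002}{280363}$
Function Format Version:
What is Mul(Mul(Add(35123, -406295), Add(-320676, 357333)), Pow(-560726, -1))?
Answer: Rational(6803026002, 280363) ≈ 24265.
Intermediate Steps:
Mul(Mul(Add(35123, -406295), Add(-320676, 357333)), Pow(-560726, -1)) = Mul(Mul(-371172, 36657), Rational(-1, 560726)) = Mul(-13606052004, Rational(-1, 560726)) = Rational(6803026002, 280363)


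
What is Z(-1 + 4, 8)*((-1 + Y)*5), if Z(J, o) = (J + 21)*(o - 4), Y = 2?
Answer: 480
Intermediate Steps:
Z(J, o) = (-4 + o)*(21 + J) (Z(J, o) = (21 + J)*(-4 + o) = (-4 + o)*(21 + J))
Z(-1 + 4, 8)*((-1 + Y)*5) = (-84 - 4*(-1 + 4) + 21*8 + (-1 + 4)*8)*((-1 + 2)*5) = (-84 - 4*3 + 168 + 3*8)*(1*5) = (-84 - 12 + 168 + 24)*5 = 96*5 = 480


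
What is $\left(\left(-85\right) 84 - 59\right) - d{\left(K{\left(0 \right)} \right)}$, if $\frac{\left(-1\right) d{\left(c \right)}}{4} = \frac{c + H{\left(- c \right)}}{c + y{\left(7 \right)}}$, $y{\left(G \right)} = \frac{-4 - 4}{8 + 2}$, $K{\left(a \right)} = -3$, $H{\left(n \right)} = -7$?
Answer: $- \frac{136581}{19} \approx -7188.5$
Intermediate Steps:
$y{\left(G \right)} = - \frac{4}{5}$ ($y{\left(G \right)} = - \frac{8}{10} = \left(-8\right) \frac{1}{10} = - \frac{4}{5}$)
$d{\left(c \right)} = - \frac{4 \left(-7 + c\right)}{- \frac{4}{5} + c}$ ($d{\left(c \right)} = - 4 \frac{c - 7}{c - \frac{4}{5}} = - 4 \frac{-7 + c}{- \frac{4}{5} + c} = - \frac{4 \left(-7 + c\right)}{- \frac{4}{5} + c}$)
$\left(\left(-85\right) 84 - 59\right) - d{\left(K{\left(0 \right)} \right)} = \left(\left(-85\right) 84 - 59\right) - \frac{20 \left(7 - -3\right)}{-4 + 5 \left(-3\right)} = \left(-7140 - 59\right) - \frac{20 \left(7 + 3\right)}{-4 - 15} = -7199 - 20 \frac{1}{-19} \cdot 10 = -7199 - 20 \left(- \frac{1}{19}\right) 10 = -7199 - - \frac{200}{19} = -7199 + \frac{200}{19} = - \frac{136581}{19}$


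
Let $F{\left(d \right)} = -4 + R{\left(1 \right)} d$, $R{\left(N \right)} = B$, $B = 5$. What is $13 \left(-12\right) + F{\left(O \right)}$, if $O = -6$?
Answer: $-190$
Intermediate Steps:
$R{\left(N \right)} = 5$
$F{\left(d \right)} = -4 + 5 d$
$13 \left(-12\right) + F{\left(O \right)} = 13 \left(-12\right) + \left(-4 + 5 \left(-6\right)\right) = -156 - 34 = -190$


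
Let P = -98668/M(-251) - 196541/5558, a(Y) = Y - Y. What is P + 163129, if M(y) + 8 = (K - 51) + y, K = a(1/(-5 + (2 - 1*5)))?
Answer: 140777736727/861490 ≈ 1.6341e+5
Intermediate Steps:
a(Y) = 0
K = 0
M(y) = -59 + y (M(y) = -8 + ((0 - 51) + y) = -8 + (-51 + y) = -59 + y)
P = 243734517/861490 (P = -98668/(-59 - 251) - 196541/5558 = -98668/(-310) - 196541*1/5558 = -98668*(-1/310) - 196541/5558 = 49334/155 - 196541/5558 = 243734517/861490 ≈ 282.92)
P + 163129 = 243734517/861490 + 163129 = 140777736727/861490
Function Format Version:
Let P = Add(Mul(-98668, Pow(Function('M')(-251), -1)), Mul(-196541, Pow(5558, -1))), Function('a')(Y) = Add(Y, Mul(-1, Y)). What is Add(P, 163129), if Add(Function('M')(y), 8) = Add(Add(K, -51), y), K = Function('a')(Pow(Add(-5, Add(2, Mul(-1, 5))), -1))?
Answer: Rational(140777736727, 861490) ≈ 1.6341e+5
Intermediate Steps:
Function('a')(Y) = 0
K = 0
Function('M')(y) = Add(-59, y) (Function('M')(y) = Add(-8, Add(Add(0, -51), y)) = Add(-8, Add(-51, y)) = Add(-59, y))
P = Rational(243734517, 861490) (P = Add(Mul(-98668, Pow(Add(-59, -251), -1)), Mul(-196541, Pow(5558, -1))) = Add(Mul(-98668, Pow(-310, -1)), Mul(-196541, Rational(1, 5558))) = Add(Mul(-98668, Rational(-1, 310)), Rational(-196541, 5558)) = Add(Rational(49334, 155), Rational(-196541, 5558)) = Rational(243734517, 861490) ≈ 282.92)
Add(P, 163129) = Add(Rational(243734517, 861490), 163129) = Rational(140777736727, 861490)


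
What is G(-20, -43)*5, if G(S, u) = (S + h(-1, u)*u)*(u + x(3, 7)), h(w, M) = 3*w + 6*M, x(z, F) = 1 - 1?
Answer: -2408645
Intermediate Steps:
x(z, F) = 0
G(S, u) = u*(S + u*(-3 + 6*u)) (G(S, u) = (S + (3*(-1) + 6*u)*u)*(u + 0) = (S + (-3 + 6*u)*u)*u = (S + u*(-3 + 6*u))*u = u*(S + u*(-3 + 6*u)))
G(-20, -43)*5 = -43*(-20 + 3*(-43)*(-1 + 2*(-43)))*5 = -43*(-20 + 3*(-43)*(-1 - 86))*5 = -43*(-20 + 3*(-43)*(-87))*5 = -43*(-20 + 11223)*5 = -43*11203*5 = -481729*5 = -2408645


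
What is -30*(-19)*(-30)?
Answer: -17100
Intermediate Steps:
-30*(-19)*(-30) = 570*(-30) = -17100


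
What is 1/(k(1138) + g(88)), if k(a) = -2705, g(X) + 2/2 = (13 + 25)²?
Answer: -1/1262 ≈ -0.00079239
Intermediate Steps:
g(X) = 1443 (g(X) = -1 + (13 + 25)² = -1 + 38² = -1 + 1444 = 1443)
1/(k(1138) + g(88)) = 1/(-2705 + 1443) = 1/(-1262) = -1/1262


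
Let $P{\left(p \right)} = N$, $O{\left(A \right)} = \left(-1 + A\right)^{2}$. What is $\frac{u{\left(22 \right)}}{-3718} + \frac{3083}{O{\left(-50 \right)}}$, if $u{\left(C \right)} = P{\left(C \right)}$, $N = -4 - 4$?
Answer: $\frac{5741701}{4835259} \approx 1.1875$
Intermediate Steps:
$N = -8$ ($N = -4 - 4 = -8$)
$P{\left(p \right)} = -8$
$u{\left(C \right)} = -8$
$\frac{u{\left(22 \right)}}{-3718} + \frac{3083}{O{\left(-50 \right)}} = - \frac{8}{-3718} + \frac{3083}{\left(-1 - 50\right)^{2}} = \left(-8\right) \left(- \frac{1}{3718}\right) + \frac{3083}{\left(-51\right)^{2}} = \frac{4}{1859} + \frac{3083}{2601} = \frac{5741701}{4835259}$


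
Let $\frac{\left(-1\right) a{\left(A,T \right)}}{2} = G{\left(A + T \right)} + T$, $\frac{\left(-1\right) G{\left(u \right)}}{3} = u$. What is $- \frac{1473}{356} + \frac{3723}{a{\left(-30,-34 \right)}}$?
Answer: $- \frac{223857}{14062} \approx -15.919$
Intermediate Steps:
$G{\left(u \right)} = - 3 u$
$a{\left(A,T \right)} = 4 T + 6 A$ ($a{\left(A,T \right)} = - 2 \left(- 3 \left(A + T\right) + T\right) = - 2 \left(\left(- 3 A - 3 T\right) + T\right) = - 2 \left(- 3 A - 2 T\right) = 4 T + 6 A$)
$- \frac{1473}{356} + \frac{3723}{a{\left(-30,-34 \right)}} = - \frac{1473}{356} + \frac{3723}{4 \left(-34\right) + 6 \left(-30\right)} = \left(-1473\right) \frac{1}{356} + \frac{3723}{-136 - 180} = - \frac{1473}{356} + \frac{3723}{-316} = - \frac{1473}{356} + 3723 \left(- \frac{1}{316}\right) = - \frac{1473}{356} - \frac{3723}{316} = - \frac{223857}{14062}$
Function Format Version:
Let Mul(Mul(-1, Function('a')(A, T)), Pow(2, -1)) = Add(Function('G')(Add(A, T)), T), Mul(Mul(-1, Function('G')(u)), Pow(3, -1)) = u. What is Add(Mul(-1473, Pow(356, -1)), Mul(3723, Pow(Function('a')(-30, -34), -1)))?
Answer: Rational(-223857, 14062) ≈ -15.919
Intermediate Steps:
Function('G')(u) = Mul(-3, u)
Function('a')(A, T) = Add(Mul(4, T), Mul(6, A)) (Function('a')(A, T) = Mul(-2, Add(Mul(-3, Add(A, T)), T)) = Mul(-2, Add(Add(Mul(-3, A), Mul(-3, T)), T)) = Mul(-2, Add(Mul(-3, A), Mul(-2, T))) = Add(Mul(4, T), Mul(6, A)))
Add(Mul(-1473, Pow(356, -1)), Mul(3723, Pow(Function('a')(-30, -34), -1))) = Add(Mul(-1473, Pow(356, -1)), Mul(3723, Pow(Add(Mul(4, -34), Mul(6, -30)), -1))) = Add(Mul(-1473, Rational(1, 356)), Mul(3723, Pow(Add(-136, -180), -1))) = Add(Rational(-1473, 356), Mul(3723, Pow(-316, -1))) = Add(Rational(-1473, 356), Mul(3723, Rational(-1, 316))) = Add(Rational(-1473, 356), Rational(-3723, 316)) = Rational(-223857, 14062)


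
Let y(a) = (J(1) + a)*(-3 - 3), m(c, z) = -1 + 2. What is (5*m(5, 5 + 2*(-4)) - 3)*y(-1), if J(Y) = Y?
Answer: 0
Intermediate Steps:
m(c, z) = 1
y(a) = -6 - 6*a (y(a) = (1 + a)*(-3 - 3) = (1 + a)*(-6) = -6 - 6*a)
(5*m(5, 5 + 2*(-4)) - 3)*y(-1) = (5*1 - 3)*(-6 - 6*(-1)) = (5 - 3)*(-6 + 6) = 2*0 = 0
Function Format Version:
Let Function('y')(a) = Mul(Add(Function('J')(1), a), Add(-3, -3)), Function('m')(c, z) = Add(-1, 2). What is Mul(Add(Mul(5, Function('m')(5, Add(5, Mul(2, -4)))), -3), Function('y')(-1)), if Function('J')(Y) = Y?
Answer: 0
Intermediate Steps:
Function('m')(c, z) = 1
Function('y')(a) = Add(-6, Mul(-6, a)) (Function('y')(a) = Mul(Add(1, a), Add(-3, -3)) = Mul(Add(1, a), -6) = Add(-6, Mul(-6, a)))
Mul(Add(Mul(5, Function('m')(5, Add(5, Mul(2, -4)))), -3), Function('y')(-1)) = Mul(Add(Mul(5, 1), -3), Add(-6, Mul(-6, -1))) = Mul(Add(5, -3), Add(-6, 6)) = Mul(2, 0) = 0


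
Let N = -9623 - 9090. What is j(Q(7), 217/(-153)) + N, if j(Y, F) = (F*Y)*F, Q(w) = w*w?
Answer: -435745256/23409 ≈ -18614.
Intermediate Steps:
Q(w) = w²
j(Y, F) = Y*F²
N = -18713
j(Q(7), 217/(-153)) + N = 7²*(217/(-153))² - 18713 = 49*(217*(-1/153))² - 18713 = 49*(-217/153)² - 18713 = 49*(47089/23409) - 18713 = 2307361/23409 - 18713 = -435745256/23409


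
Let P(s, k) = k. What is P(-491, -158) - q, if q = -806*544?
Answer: 438306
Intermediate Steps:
q = -438464
P(-491, -158) - q = -158 - 1*(-438464) = -158 + 438464 = 438306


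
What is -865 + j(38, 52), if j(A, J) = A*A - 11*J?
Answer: 7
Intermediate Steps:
j(A, J) = A² - 11*J
-865 + j(38, 52) = -865 + (38² - 11*52) = -865 + (1444 - 572) = -865 + 872 = 7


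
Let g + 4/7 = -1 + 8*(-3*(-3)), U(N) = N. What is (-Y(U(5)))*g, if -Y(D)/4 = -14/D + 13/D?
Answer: -1972/35 ≈ -56.343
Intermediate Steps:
Y(D) = 4/D (Y(D) = -4*(-14/D + 13/D) = -(-4)/D = 4/D)
g = 493/7 (g = -4/7 + (-1 + 8*(-3*(-3))) = -4/7 + (-1 + 8*9) = -4/7 + (-1 + 72) = -4/7 + 71 = 493/7 ≈ 70.429)
(-Y(U(5)))*g = -4/5*(493/7) = -1*⅘*(493/7) = -⅘*493/7 = -1972/35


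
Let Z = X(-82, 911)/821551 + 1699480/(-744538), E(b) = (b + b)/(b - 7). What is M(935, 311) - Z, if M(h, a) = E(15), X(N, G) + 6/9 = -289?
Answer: 22141259582779/3670055630628 ≈ 6.0330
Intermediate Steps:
X(N, G) = -869/3 (X(N, G) = -2/3 - 289 = -869/3)
E(b) = 2*b/(-7 + b) (E(b) = (2*b)/(-7 + b) = 2*b/(-7 + b))
M(h, a) = 15/4 (M(h, a) = 2*15/(-7 + 15) = 2*15/8 = 2*15*(1/8) = 15/4)
Z = -2094637741981/917513907657 (Z = -869/3/821551 + 1699480/(-744538) = -869/3*1/821551 + 1699480*(-1/744538) = -869/2464653 - 849740/372269 = -2094637741981/917513907657 ≈ -2.2829)
M(935, 311) - Z = 15/4 - 1*(-2094637741981/917513907657) = 15/4 + 2094637741981/917513907657 = 22141259582779/3670055630628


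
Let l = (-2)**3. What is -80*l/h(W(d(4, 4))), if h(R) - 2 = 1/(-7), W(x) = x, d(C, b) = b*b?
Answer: 4480/13 ≈ 344.62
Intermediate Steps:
d(C, b) = b**2
h(R) = 13/7 (h(R) = 2 + 1/(-7) = 2 - 1/7 = 13/7)
l = -8
-80*l/h(W(d(4, 4))) = -(-640)/13/7 = -(-640)*7/13 = -80*(-56/13) = 4480/13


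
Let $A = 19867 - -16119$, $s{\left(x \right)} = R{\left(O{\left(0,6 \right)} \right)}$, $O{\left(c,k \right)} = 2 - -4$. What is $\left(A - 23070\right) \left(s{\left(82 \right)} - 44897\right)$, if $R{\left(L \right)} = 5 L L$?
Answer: $-577564772$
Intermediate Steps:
$O{\left(c,k \right)} = 6$ ($O{\left(c,k \right)} = 2 + 4 = 6$)
$R{\left(L \right)} = 5 L^{2}$
$s{\left(x \right)} = 180$ ($s{\left(x \right)} = 5 \cdot 6^{2} = 5 \cdot 36 = 180$)
$A = 35986$ ($A = 19867 + 16119 = 35986$)
$\left(A - 23070\right) \left(s{\left(82 \right)} - 44897\right) = \left(35986 - 23070\right) \left(180 - 44897\right) = 12916 \left(-44717\right) = -577564772$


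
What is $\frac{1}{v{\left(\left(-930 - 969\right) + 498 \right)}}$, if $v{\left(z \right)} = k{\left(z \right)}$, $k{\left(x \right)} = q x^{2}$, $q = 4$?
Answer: $\frac{1}{7851204} \approx 1.2737 \cdot 10^{-7}$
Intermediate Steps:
$k{\left(x \right)} = 4 x^{2}$
$v{\left(z \right)} = 4 z^{2}$
$\frac{1}{v{\left(\left(-930 - 969\right) + 498 \right)}} = \frac{1}{4 \left(\left(-930 - 969\right) + 498\right)^{2}} = \frac{1}{4 \left(-1899 + 498\right)^{2}} = \frac{1}{4 \left(-1401\right)^{2}} = \frac{1}{4 \cdot 1962801} = \frac{1}{7851204}$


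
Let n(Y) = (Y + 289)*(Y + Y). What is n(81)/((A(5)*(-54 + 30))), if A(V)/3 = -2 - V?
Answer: 1665/14 ≈ 118.93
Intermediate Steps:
n(Y) = 2*Y*(289 + Y) (n(Y) = (289 + Y)*(2*Y) = 2*Y*(289 + Y))
A(V) = -6 - 3*V (A(V) = 3*(-2 - V) = -6 - 3*V)
n(81)/((A(5)*(-54 + 30))) = (2*81*(289 + 81))/(((-6 - 3*5)*(-54 + 30))) = (2*81*370)/(((-6 - 15)*(-24))) = 59940/((-21*(-24))) = 59940/504 = 59940*(1/504) = 1665/14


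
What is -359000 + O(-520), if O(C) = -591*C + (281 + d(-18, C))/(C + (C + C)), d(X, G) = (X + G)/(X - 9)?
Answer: -33488765/648 ≈ -51680.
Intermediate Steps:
d(X, G) = (G + X)/(-9 + X)
O(C) = -591*C + (845/3 - C/27)/(3*C) (O(C) = -591*C + (281 + (C - 18)/(-9 - 18))/(C + (C + C)) = -591*C + (281 + (-18 + C)/(-27))/(C + 2*C) = -591*C + (281 - (-18 + C)/27)/((3*C)) = -591*C + (281 + (⅔ - C/27))*(1/(3*C)) = -591*C + (845/3 - C/27)*(1/(3*C)) = -591*C + (845/3 - C/27)/(3*C))
-359000 + O(-520) = -359000 + (1/81)*(7605 - 1*(-520) - 47871*(-520)²)/(-520) = -359000 + (1/81)*(-1/520)*(7605 + 520 - 47871*270400) = -359000 + (1/81)*(-1/520)*(7605 + 520 - 12944318400) = -359000 + (1/81)*(-1/520)*(-12944310275) = -359000 + 199143235/648 = -33488765/648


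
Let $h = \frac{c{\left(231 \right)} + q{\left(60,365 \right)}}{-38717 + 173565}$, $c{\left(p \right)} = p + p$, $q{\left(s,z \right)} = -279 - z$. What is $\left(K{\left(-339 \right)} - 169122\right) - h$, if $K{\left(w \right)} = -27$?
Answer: $- \frac{1629243155}{9632} \approx -1.6915 \cdot 10^{5}$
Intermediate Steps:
$c{\left(p \right)} = 2 p$
$h = - \frac{13}{9632}$ ($h = \frac{2 \cdot 231 - 644}{-38717 + 173565} = \frac{462 - 644}{134848} = \left(462 - 644\right) \frac{1}{134848} = \left(-182\right) \frac{1}{134848} = - \frac{13}{9632} \approx -0.0013497$)
$\left(K{\left(-339 \right)} - 169122\right) - h = \left(-27 - 169122\right) - - \frac{13}{9632} = \left(-27 - 169122\right) + \frac{13}{9632} = -169149 + \frac{13}{9632} = - \frac{1629243155}{9632}$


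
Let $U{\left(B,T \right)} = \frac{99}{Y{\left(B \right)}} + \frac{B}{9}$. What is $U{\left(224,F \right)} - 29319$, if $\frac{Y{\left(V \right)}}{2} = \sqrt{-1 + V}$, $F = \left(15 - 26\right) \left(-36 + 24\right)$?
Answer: $- \frac{263647}{9} + \frac{99 \sqrt{223}}{446} \approx -29291.0$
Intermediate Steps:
$F = 132$ ($F = \left(-11\right) \left(-12\right) = 132$)
$Y{\left(V \right)} = 2 \sqrt{-1 + V}$
$U{\left(B,T \right)} = \frac{B}{9} + \frac{99}{2 \sqrt{-1 + B}}$ ($U{\left(B,T \right)} = \frac{99}{2 \sqrt{-1 + B}} + \frac{B}{9} = \frac{B}{9} + \frac{99}{2 \sqrt{-1 + B}}$)
$U{\left(224,F \right)} - 29319 = \left(\frac{1}{9} \cdot 224 + \frac{99}{2 \sqrt{-1 + 224}}\right) - 29319 = \left(\frac{224}{9} + \frac{99}{2 \sqrt{223}}\right) - 29319 = \left(\frac{224}{9} + \frac{99 \frac{\sqrt{223}}{223}}{2}\right) - 29319 = \left(\frac{224}{9} + \frac{99 \sqrt{223}}{446}\right) - 29319 = - \frac{263647}{9} + \frac{99 \sqrt{223}}{446}$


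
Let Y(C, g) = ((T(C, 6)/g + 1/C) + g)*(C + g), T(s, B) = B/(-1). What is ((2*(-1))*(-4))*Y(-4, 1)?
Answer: 126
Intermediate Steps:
T(s, B) = -B (T(s, B) = B*(-1) = -B)
Y(C, g) = (C + g)*(g + 1/C - 6/g) (Y(C, g) = (((-1*6)/g + 1/C) + g)*(C + g) = ((-6/g + 1/C) + g)*(C + g) = ((1/C - 6/g) + g)*(C + g) = (g + 1/C - 6/g)*(C + g) = (C + g)*(g + 1/C - 6/g))
((2*(-1))*(-4))*Y(-4, 1) = ((2*(-1))*(-4))*(-5 + 1² - 4*1 + 1/(-4) - 6*(-4)/1) = (-2*(-4))*(-5 + 1 - 4 + 1*(-¼) - 6*(-4)*1) = 8*(-5 + 1 - 4 - ¼ + 24) = 8*(63/4) = 126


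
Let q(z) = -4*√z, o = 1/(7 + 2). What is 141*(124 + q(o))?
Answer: 17296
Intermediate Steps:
o = ⅑ (o = 1/9 = ⅑ ≈ 0.11111)
141*(124 + q(o)) = 141*(124 - 4*√(⅑)) = 141*(124 - 4*⅓) = 141*(124 - 4/3) = 141*(368/3) = 17296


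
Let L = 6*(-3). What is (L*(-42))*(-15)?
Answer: -11340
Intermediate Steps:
L = -18
(L*(-42))*(-15) = -18*(-42)*(-15) = 756*(-15) = -11340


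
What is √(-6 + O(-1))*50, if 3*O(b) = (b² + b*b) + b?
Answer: 50*I*√51/3 ≈ 119.02*I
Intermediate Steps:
O(b) = b/3 + 2*b²/3 (O(b) = ((b² + b*b) + b)/3 = ((b² + b²) + b)/3 = (2*b² + b)/3 = (b + 2*b²)/3 = b/3 + 2*b²/3)
√(-6 + O(-1))*50 = √(-6 + (⅓)*(-1)*(1 + 2*(-1)))*50 = √(-6 + (⅓)*(-1)*(1 - 2))*50 = √(-6 + (⅓)*(-1)*(-1))*50 = √(-6 + ⅓)*50 = √(-17/3)*50 = (I*√51/3)*50 = 50*I*√51/3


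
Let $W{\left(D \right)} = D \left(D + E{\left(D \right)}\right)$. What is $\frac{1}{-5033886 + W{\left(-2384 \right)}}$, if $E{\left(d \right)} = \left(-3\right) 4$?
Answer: $\frac{1}{678178} \approx 1.4745 \cdot 10^{-6}$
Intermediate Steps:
$E{\left(d \right)} = -12$
$W{\left(D \right)} = D \left(-12 + D\right)$ ($W{\left(D \right)} = D \left(D - 12\right) = D \left(-12 + D\right)$)
$\frac{1}{-5033886 + W{\left(-2384 \right)}} = \frac{1}{-5033886 - 2384 \left(-12 - 2384\right)} = \frac{1}{-5033886 - -5712064} = \frac{1}{-5033886 + 5712064} = \frac{1}{678178}$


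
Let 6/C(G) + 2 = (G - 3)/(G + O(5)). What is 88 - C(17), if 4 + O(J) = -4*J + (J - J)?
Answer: 179/2 ≈ 89.500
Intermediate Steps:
O(J) = -4 - 4*J (O(J) = -4 + (-4*J + (J - J)) = -4 + (-4*J + 0) = -4 - 4*J)
C(G) = 6/(-2 + (-3 + G)/(-24 + G)) (C(G) = 6/(-2 + (G - 3)/(G + (-4 - 4*5))) = 6/(-2 + (-3 + G)/(G + (-4 - 20))) = 6/(-2 + (-3 + G)/(G - 24)) = 6/(-2 + (-3 + G)/(-24 + G)))
88 - C(17) = 88 - 6*(24 - 1*17)/(-45 + 17) = 88 - 6*(24 - 17)/(-28) = 88 - 6*(-1)*7/28 = 88 - 1*(-3/2) = 88 + 3/2 = 179/2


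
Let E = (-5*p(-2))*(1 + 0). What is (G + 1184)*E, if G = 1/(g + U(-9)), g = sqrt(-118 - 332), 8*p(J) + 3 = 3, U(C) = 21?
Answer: 0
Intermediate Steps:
p(J) = 0 (p(J) = -3/8 + (1/8)*3 = -3/8 + 3/8 = 0)
g = 15*I*sqrt(2) (g = sqrt(-450) = 15*I*sqrt(2) ≈ 21.213*I)
E = 0 (E = (-5*0)*(1 + 0) = 0*1 = 0)
G = 1/(21 + 15*I*sqrt(2)) (G = 1/(15*I*sqrt(2) + 21) = 1/(21 + 15*I*sqrt(2)) ≈ 0.023569 - 0.023808*I)
(G + 1184)*E = ((7/297 - 5*I*sqrt(2)/297) + 1184)*0 = (351655/297 - 5*I*sqrt(2)/297)*0 = 0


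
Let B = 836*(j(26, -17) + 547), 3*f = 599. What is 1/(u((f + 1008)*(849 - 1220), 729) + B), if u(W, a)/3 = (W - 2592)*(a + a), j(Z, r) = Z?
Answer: -1/1970604294 ≈ -5.0746e-10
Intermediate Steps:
f = 599/3 (f = (1/3)*599 = 599/3 ≈ 199.67)
u(W, a) = 6*a*(-2592 + W) (u(W, a) = 3*((W - 2592)*(a + a)) = 3*((-2592 + W)*(2*a)) = 3*(2*a*(-2592 + W)) = 6*a*(-2592 + W))
B = 479028 (B = 836*(26 + 547) = 836*573 = 479028)
1/(u((f + 1008)*(849 - 1220), 729) + B) = 1/(6*729*(-2592 + (599/3 + 1008)*(849 - 1220)) + 479028) = 1/(6*729*(-2592 + (3623/3)*(-371)) + 479028) = 1/(6*729*(-2592 - 1344133/3) + 479028) = 1/(6*729*(-1351909/3) + 479028) = 1/(-1971083322 + 479028) = 1/(-1970604294) = -1/1970604294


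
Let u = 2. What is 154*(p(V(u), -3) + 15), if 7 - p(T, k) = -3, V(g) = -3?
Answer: 3850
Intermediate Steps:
p(T, k) = 10 (p(T, k) = 7 - 1*(-3) = 7 + 3 = 10)
154*(p(V(u), -3) + 15) = 154*(10 + 15) = 154*25 = 3850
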